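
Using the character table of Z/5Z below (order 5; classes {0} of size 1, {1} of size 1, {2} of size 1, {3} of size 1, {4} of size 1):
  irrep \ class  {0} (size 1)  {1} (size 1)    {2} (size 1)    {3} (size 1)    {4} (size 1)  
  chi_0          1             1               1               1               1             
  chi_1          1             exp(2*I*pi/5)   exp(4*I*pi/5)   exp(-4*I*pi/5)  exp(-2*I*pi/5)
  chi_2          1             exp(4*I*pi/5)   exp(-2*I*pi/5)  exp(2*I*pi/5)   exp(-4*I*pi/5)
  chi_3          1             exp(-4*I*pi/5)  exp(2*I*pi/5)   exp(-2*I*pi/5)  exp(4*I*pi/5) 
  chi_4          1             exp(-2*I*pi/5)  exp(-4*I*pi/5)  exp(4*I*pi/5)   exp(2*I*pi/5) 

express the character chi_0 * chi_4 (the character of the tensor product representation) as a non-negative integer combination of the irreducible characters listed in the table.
chi_0 tensor chi_4 = chi_4 (all other irreducibles have multiplicity 0).

Why: The character of a tensor product is the pointwise product (chi_0 * chi_4)(C) = chi_0(C) * chi_4(C):
  {0}: (1)*(1), {1}: (1)*(exp(-2*I*pi/5)), {2}: (1)*(exp(-4*I*pi/5)), {3}: (1)*(exp(4*I*pi/5)), {4}: (1)*(exp(2*I*pi/5))
so (chi_0 * chi_4) takes values
  {0} -> 1, {1} -> exp(-2*I*pi/5), {2} -> exp(-4*I*pi/5), {3} -> exp(4*I*pi/5), {4} -> exp(2*I*pi/5).
Now take the inner product of this character with each irreducible chi from the table, <chi_0*chi_4, chi> = (1/5) sum_C |C| (chi_0*chi_4)(C) conj(chi(C)):
  <chi_0*chi_4, chi_0> = (1/5)[1*(1)*conj(1) + 1*(exp(-2*I*pi/5))*conj(1) + 1*(exp(-4*I*pi/5))*conj(1) + 1*(exp(4*I*pi/5))*conj(1) + 1*(exp(2*I*pi/5))*conj(1)]
      = (1/5)[(1) + (exp(-2*I*pi/5)) + (exp(-4*I*pi/5)) + (exp(4*I*pi/5)) + (exp(2*I*pi/5))] = 0/5 = 0
  <chi_0*chi_4, chi_1> = (1/5)[1*(1)*conj(1) + 1*(exp(-2*I*pi/5))*conj(exp(2*I*pi/5)) + 1*(exp(-4*I*pi/5))*conj(exp(4*I*pi/5)) + 1*(exp(4*I*pi/5))*conj(exp(-4*I*pi/5)) + 1*(exp(2*I*pi/5))*conj(exp(-2*I*pi/5))]
      = (1/5)[(1) + (exp(-4*I*pi/5)) + (exp(2*I*pi/5)) + (exp(-2*I*pi/5)) + (exp(4*I*pi/5))] = 0/5 = 0
  <chi_0*chi_4, chi_2> = (1/5)[1*(1)*conj(1) + 1*(exp(-2*I*pi/5))*conj(exp(4*I*pi/5)) + 1*(exp(-4*I*pi/5))*conj(exp(-2*I*pi/5)) + 1*(exp(4*I*pi/5))*conj(exp(2*I*pi/5)) + 1*(exp(2*I*pi/5))*conj(exp(-4*I*pi/5))]
      = (1/5)[(1) + (exp(4*I*pi/5)) + (exp(-2*I*pi/5)) + (exp(2*I*pi/5)) + (exp(-4*I*pi/5))] = 0/5 = 0
  <chi_0*chi_4, chi_3> = (1/5)[1*(1)*conj(1) + 1*(exp(-2*I*pi/5))*conj(exp(-4*I*pi/5)) + 1*(exp(-4*I*pi/5))*conj(exp(2*I*pi/5)) + 1*(exp(4*I*pi/5))*conj(exp(-2*I*pi/5)) + 1*(exp(2*I*pi/5))*conj(exp(4*I*pi/5))]
      = (1/5)[(1) + (exp(2*I*pi/5)) + (exp(4*I*pi/5)) + (exp(-4*I*pi/5)) + (exp(-2*I*pi/5))] = 0/5 = 0
  <chi_0*chi_4, chi_4> = (1/5)[1*(1)*conj(1) + 1*(exp(-2*I*pi/5))*conj(exp(-2*I*pi/5)) + 1*(exp(-4*I*pi/5))*conj(exp(-4*I*pi/5)) + 1*(exp(4*I*pi/5))*conj(exp(4*I*pi/5)) + 1*(exp(2*I*pi/5))*conj(exp(2*I*pi/5))]
      = (1/5)[(1) + (1) + (1) + (1) + (1)] = 5/5 = 1
(Exp terms are combined using exp(i*s)*conj(exp(i*t)) = exp(i*(s-t)), and sums of them are collapsed using the identity that for every m > 1 the m distinct m-th roots of unity sum to 0, e.g. 1 + exp(2*I*pi/3) + exp(-2*I*pi/3) = 0.)
Hence the multiplicities are chi_4: 1. Dimension check: dim(chi_0)*dim(chi_4) = 1*1 = 1 and sum (mult * dim) = 1*1 = 1.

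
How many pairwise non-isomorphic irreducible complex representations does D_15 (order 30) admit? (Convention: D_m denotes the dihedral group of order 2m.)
9

Details: The number of irreducible complex representations of a finite group equals its number of conjugacy classes. D_15 has 9 conjugacy classes ((n+3)/2 for n odd), so D_15 (order 30) has exactly 9 irreducible complex representations.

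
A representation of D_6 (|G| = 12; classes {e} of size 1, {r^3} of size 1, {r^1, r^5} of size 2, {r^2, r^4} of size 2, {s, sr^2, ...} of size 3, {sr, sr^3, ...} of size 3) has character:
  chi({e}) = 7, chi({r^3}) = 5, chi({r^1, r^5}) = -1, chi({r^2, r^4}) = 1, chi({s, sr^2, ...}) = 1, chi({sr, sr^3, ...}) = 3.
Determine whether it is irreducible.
Not irreducible (reducible): <chi, chi> = 9 > 1.

Derivation: <chi, chi> = (1/|G|) sum_C |C| * |chi(C)|^2 = (1/12)[1*|7|^2 + 1*|5|^2 + 2*|-1|^2 + 2*|1|^2 + 3*|1|^2 + 3*|3|^2]
  = (1/12)[(49) + (25) + (2) + (2) + (3) + (27)] = 108/12 = 9.
A character is irreducible iff <chi, chi> = 1, so this representation is reducible.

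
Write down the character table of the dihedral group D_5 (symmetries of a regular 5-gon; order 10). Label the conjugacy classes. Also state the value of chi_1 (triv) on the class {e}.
Conjugacy classes: {e} of size 1, {r^1, r^4} of size 2, {r^2, r^3} of size 2, {s, sr, ..., sr^4} of size 5.
Character table:
  irrep \ class              {e} (size 1)  {r^1, r^4} (size 2)  {r^2, r^3} (size 2)  {s, sr, ..., sr^4} (size 5)
  chi_1 (triv)               1             1                    1                    1                          
  chi_2 (sign: r->1, s->-1)  1             1                    1                    -1                         
  chi_3 (2d, j=1)            2             -1/2 + sqrt(5)/2     -sqrt(5)/2 - 1/2     0                          
  chi_4 (2d, j=2)            2             -sqrt(5)/2 - 1/2     -1/2 + sqrt(5)/2     0                          

Spot check: chi_1 (triv) on {e} = 1.

Solution. D_5 has order 2*5 = 10 with 4 conjugacy classes, hence 4 irreducibles. Sum of squared dims 1 + 1 + 4 + 4 = 10 = |G|. Linear characters come from the abelianisation; the 2-dimensional irreps have character r^k -> 2*cos(2*pi*j*k/5), reflections -> 0.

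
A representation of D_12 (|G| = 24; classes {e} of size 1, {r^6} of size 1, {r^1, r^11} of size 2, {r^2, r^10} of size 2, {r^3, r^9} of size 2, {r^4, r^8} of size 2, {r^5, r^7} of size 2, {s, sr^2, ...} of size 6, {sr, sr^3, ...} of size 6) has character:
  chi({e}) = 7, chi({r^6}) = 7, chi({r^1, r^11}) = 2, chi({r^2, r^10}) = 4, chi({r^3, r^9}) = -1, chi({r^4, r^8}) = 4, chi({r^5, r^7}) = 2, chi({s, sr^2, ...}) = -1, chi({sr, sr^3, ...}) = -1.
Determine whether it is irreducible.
Not irreducible (reducible): <chi, chi> = 8 > 1.

Reasoning: <chi, chi> = (1/|G|) sum_C |C| * |chi(C)|^2 = (1/24)[1*|7|^2 + 1*|7|^2 + 2*|2|^2 + 2*|4|^2 + 2*|-1|^2 + 2*|4|^2 + 2*|2|^2 + 6*|-1|^2 + 6*|-1|^2]
  = (1/24)[(49) + (49) + (8) + (32) + (2) + (32) + (8) + (6) + (6)] = 192/24 = 8.
A character is irreducible iff <chi, chi> = 1, so this representation is reducible.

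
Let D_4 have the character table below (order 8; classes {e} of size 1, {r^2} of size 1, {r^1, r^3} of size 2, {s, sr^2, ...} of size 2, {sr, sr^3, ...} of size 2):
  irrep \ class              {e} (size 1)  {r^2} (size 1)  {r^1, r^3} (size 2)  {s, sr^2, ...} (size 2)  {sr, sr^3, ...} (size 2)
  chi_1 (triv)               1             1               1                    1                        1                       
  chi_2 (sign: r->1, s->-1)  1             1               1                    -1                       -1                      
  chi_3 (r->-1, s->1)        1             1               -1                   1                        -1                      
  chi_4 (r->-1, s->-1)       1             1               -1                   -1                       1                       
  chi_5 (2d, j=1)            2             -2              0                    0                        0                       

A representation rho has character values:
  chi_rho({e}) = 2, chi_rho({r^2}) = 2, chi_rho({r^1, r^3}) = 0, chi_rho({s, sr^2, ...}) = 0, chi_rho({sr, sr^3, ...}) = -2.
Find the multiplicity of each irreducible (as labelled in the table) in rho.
Multiplicities: chi_1: 0, chi_2: 1, chi_3: 1, chi_4: 0, chi_5: 0.

Solution. Use <chi_rho, chi> = (1/|G|) sum_C |C| * chi_rho(C) * conj(chi(C)) with |G| = 8 for each irreducible chi in the table:
  <chi_rho, chi_1> = (1/8)[1*(2)*conj(1) + 1*(2)*conj(1) + 2*(0)*conj(1) + 2*(0)*conj(1) + 2*(-2)*conj(1)]
      = (1/8)[(2) + (2) + (0) + (0) + (-4)] = 0/8 = 0
  <chi_rho, chi_2> = (1/8)[1*(2)*conj(1) + 1*(2)*conj(1) + 2*(0)*conj(1) + 2*(0)*conj(-1) + 2*(-2)*conj(-1)]
      = (1/8)[(2) + (2) + (0) + (0) + (4)] = 8/8 = 1
  <chi_rho, chi_3> = (1/8)[1*(2)*conj(1) + 1*(2)*conj(1) + 2*(0)*conj(-1) + 2*(0)*conj(1) + 2*(-2)*conj(-1)]
      = (1/8)[(2) + (2) + (0) + (0) + (4)] = 8/8 = 1
  <chi_rho, chi_4> = (1/8)[1*(2)*conj(1) + 1*(2)*conj(1) + 2*(0)*conj(-1) + 2*(0)*conj(-1) + 2*(-2)*conj(1)]
      = (1/8)[(2) + (2) + (0) + (0) + (-4)] = 0/8 = 0
  <chi_rho, chi_5> = (1/8)[1*(2)*conj(2) + 1*(2)*conj(-2) + 2*(0)*conj(0) + 2*(0)*conj(0) + 2*(-2)*conj(0)]
      = (1/8)[(4) + (-4) + (0) + (0) + (0)] = 0/8 = 0
Dimension check: dim(rho) = sum (mult * dim) = 0*1 + 1*1 + 1*1 + 0*1 + 0*2 = 2 = chi_rho(e) = 2.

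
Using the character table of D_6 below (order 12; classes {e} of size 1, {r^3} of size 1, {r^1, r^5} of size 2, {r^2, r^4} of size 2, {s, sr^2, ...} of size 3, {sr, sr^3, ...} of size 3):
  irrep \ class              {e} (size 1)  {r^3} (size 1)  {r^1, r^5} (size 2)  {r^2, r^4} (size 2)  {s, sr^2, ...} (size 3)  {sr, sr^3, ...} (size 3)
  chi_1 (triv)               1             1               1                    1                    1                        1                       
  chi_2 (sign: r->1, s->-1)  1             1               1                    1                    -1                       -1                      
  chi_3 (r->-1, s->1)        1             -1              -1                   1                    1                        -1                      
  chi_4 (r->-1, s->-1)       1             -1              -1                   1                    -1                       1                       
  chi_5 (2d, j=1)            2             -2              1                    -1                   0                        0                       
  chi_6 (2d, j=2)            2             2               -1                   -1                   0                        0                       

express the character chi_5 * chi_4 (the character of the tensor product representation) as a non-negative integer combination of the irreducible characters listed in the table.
chi_5 tensor chi_4 = chi_6 (all other irreducibles have multiplicity 0).

Details: The character of a tensor product is the pointwise product (chi_5 * chi_4)(C) = chi_5(C) * chi_4(C):
  {e}: (2)*(1), {r^3}: (-2)*(-1), {r^1, r^5}: (1)*(-1), {r^2, r^4}: (-1)*(1), {s, sr^2, ...}: (0)*(-1), {sr, sr^3, ...}: (0)*(1)
so (chi_5 * chi_4) takes values
  {e} -> 2, {r^3} -> 2, {r^1, r^5} -> -1, {r^2, r^4} -> -1, {s, sr^2, ...} -> 0, {sr, sr^3, ...} -> 0.
Now take the inner product of this character with each irreducible chi from the table, <chi_5*chi_4, chi> = (1/12) sum_C |C| (chi_5*chi_4)(C) conj(chi(C)):
  <chi_5*chi_4, chi_1> = (1/12)[1*(2)*conj(1) + 1*(2)*conj(1) + 2*(-1)*conj(1) + 2*(-1)*conj(1) + 3*(0)*conj(1) + 3*(0)*conj(1)]
      = (1/12)[(2) + (2) + (-2) + (-2) + (0) + (0)] = 0/12 = 0
  <chi_5*chi_4, chi_2> = (1/12)[1*(2)*conj(1) + 1*(2)*conj(1) + 2*(-1)*conj(1) + 2*(-1)*conj(1) + 3*(0)*conj(-1) + 3*(0)*conj(-1)]
      = (1/12)[(2) + (2) + (-2) + (-2) + (0) + (0)] = 0/12 = 0
  <chi_5*chi_4, chi_3> = (1/12)[1*(2)*conj(1) + 1*(2)*conj(-1) + 2*(-1)*conj(-1) + 2*(-1)*conj(1) + 3*(0)*conj(1) + 3*(0)*conj(-1)]
      = (1/12)[(2) + (-2) + (2) + (-2) + (0) + (0)] = 0/12 = 0
  <chi_5*chi_4, chi_4> = (1/12)[1*(2)*conj(1) + 1*(2)*conj(-1) + 2*(-1)*conj(-1) + 2*(-1)*conj(1) + 3*(0)*conj(-1) + 3*(0)*conj(1)]
      = (1/12)[(2) + (-2) + (2) + (-2) + (0) + (0)] = 0/12 = 0
  <chi_5*chi_4, chi_5> = (1/12)[1*(2)*conj(2) + 1*(2)*conj(-2) + 2*(-1)*conj(1) + 2*(-1)*conj(-1) + 3*(0)*conj(0) + 3*(0)*conj(0)]
      = (1/12)[(4) + (-4) + (-2) + (2) + (0) + (0)] = 0/12 = 0
  <chi_5*chi_4, chi_6> = (1/12)[1*(2)*conj(2) + 1*(2)*conj(2) + 2*(-1)*conj(-1) + 2*(-1)*conj(-1) + 3*(0)*conj(0) + 3*(0)*conj(0)]
      = (1/12)[(4) + (4) + (2) + (2) + (0) + (0)] = 12/12 = 1
Hence the multiplicities are chi_6: 1. Dimension check: dim(chi_5)*dim(chi_4) = 2*1 = 2 and sum (mult * dim) = 1*2 = 2.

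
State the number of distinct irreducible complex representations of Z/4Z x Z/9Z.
36

Working: The number of irreducible complex representations of a finite group equals its number of conjugacy classes. Z/4Z x Z/9Z is abelian of order 36, so every element is its own conjugacy class: 36 classes, so Z/4Z x Z/9Z (order 36) has exactly 36 irreducible complex representations.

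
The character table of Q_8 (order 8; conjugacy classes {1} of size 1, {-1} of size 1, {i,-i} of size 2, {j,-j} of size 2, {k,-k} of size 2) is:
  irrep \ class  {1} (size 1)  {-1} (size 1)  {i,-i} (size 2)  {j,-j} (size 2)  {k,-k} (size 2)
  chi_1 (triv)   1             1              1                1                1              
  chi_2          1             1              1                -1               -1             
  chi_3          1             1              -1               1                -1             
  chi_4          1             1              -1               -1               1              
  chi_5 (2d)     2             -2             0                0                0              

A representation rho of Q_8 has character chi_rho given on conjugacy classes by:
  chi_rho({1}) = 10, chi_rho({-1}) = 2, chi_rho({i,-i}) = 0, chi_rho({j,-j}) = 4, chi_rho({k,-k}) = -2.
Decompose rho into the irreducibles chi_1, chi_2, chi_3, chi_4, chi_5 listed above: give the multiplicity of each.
Multiplicities: chi_1: 2, chi_2: 1, chi_3: 3, chi_4: 0, chi_5: 2.

Proof sketch: Use <chi_rho, chi> = (1/|G|) sum_C |C| * chi_rho(C) * conj(chi(C)) with |G| = 8 for each irreducible chi in the table:
  <chi_rho, chi_1> = (1/8)[1*(10)*conj(1) + 1*(2)*conj(1) + 2*(0)*conj(1) + 2*(4)*conj(1) + 2*(-2)*conj(1)]
      = (1/8)[(10) + (2) + (0) + (8) + (-4)] = 16/8 = 2
  <chi_rho, chi_2> = (1/8)[1*(10)*conj(1) + 1*(2)*conj(1) + 2*(0)*conj(1) + 2*(4)*conj(-1) + 2*(-2)*conj(-1)]
      = (1/8)[(10) + (2) + (0) + (-8) + (4)] = 8/8 = 1
  <chi_rho, chi_3> = (1/8)[1*(10)*conj(1) + 1*(2)*conj(1) + 2*(0)*conj(-1) + 2*(4)*conj(1) + 2*(-2)*conj(-1)]
      = (1/8)[(10) + (2) + (0) + (8) + (4)] = 24/8 = 3
  <chi_rho, chi_4> = (1/8)[1*(10)*conj(1) + 1*(2)*conj(1) + 2*(0)*conj(-1) + 2*(4)*conj(-1) + 2*(-2)*conj(1)]
      = (1/8)[(10) + (2) + (0) + (-8) + (-4)] = 0/8 = 0
  <chi_rho, chi_5> = (1/8)[1*(10)*conj(2) + 1*(2)*conj(-2) + 2*(0)*conj(0) + 2*(4)*conj(0) + 2*(-2)*conj(0)]
      = (1/8)[(20) + (-4) + (0) + (0) + (0)] = 16/8 = 2
Dimension check: dim(rho) = sum (mult * dim) = 2*1 + 1*1 + 3*1 + 0*1 + 2*2 = 10 = chi_rho(e) = 10.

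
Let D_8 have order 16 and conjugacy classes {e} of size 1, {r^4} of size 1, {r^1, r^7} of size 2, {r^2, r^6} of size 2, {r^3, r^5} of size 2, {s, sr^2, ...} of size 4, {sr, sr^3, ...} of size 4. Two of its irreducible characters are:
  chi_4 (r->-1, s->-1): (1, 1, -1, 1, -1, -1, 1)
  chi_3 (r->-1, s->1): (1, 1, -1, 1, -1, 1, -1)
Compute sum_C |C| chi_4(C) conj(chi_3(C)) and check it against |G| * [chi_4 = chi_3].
Sum = 0; so <chi_4, chi_3> = 0 (distinct irreducibles are orthogonal).

Reasoning: Compute term by term over conjugacy classes (|C| * chi_4(C) * conj(chi_3(C))):
  1*(1)*conj(1) + 1*(1)*conj(1) + 2*(-1)*conj(-1) + 2*(1)*conj(1) + 2*(-1)*conj(-1) + 4*(-1)*conj(1) + 4*(1)*conj(-1)
  = (1) + (1) + (2) + (2) + (2) + (-4) + (-4)
  = 0.
Dividing by |G| = 16 gives 0/16 = 0, matching the row-orthogonality relation <chi_4, chi_3> = [chi_4 = chi_3].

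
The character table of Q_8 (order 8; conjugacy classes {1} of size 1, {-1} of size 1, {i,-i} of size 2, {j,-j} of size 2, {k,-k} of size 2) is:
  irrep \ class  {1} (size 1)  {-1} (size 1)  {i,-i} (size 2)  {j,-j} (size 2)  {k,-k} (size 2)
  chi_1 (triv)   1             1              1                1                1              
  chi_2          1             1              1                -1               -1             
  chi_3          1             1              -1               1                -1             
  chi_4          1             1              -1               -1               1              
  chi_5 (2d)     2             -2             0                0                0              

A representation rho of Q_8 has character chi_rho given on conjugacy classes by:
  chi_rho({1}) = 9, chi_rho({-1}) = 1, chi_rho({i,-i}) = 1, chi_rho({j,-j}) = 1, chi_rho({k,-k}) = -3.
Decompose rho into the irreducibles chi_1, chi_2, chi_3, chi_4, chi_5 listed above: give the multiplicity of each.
Multiplicities: chi_1: 1, chi_2: 2, chi_3: 2, chi_4: 0, chi_5: 2.

Why: Use <chi_rho, chi> = (1/|G|) sum_C |C| * chi_rho(C) * conj(chi(C)) with |G| = 8 for each irreducible chi in the table:
  <chi_rho, chi_1> = (1/8)[1*(9)*conj(1) + 1*(1)*conj(1) + 2*(1)*conj(1) + 2*(1)*conj(1) + 2*(-3)*conj(1)]
      = (1/8)[(9) + (1) + (2) + (2) + (-6)] = 8/8 = 1
  <chi_rho, chi_2> = (1/8)[1*(9)*conj(1) + 1*(1)*conj(1) + 2*(1)*conj(1) + 2*(1)*conj(-1) + 2*(-3)*conj(-1)]
      = (1/8)[(9) + (1) + (2) + (-2) + (6)] = 16/8 = 2
  <chi_rho, chi_3> = (1/8)[1*(9)*conj(1) + 1*(1)*conj(1) + 2*(1)*conj(-1) + 2*(1)*conj(1) + 2*(-3)*conj(-1)]
      = (1/8)[(9) + (1) + (-2) + (2) + (6)] = 16/8 = 2
  <chi_rho, chi_4> = (1/8)[1*(9)*conj(1) + 1*(1)*conj(1) + 2*(1)*conj(-1) + 2*(1)*conj(-1) + 2*(-3)*conj(1)]
      = (1/8)[(9) + (1) + (-2) + (-2) + (-6)] = 0/8 = 0
  <chi_rho, chi_5> = (1/8)[1*(9)*conj(2) + 1*(1)*conj(-2) + 2*(1)*conj(0) + 2*(1)*conj(0) + 2*(-3)*conj(0)]
      = (1/8)[(18) + (-2) + (0) + (0) + (0)] = 16/8 = 2
Dimension check: dim(rho) = sum (mult * dim) = 1*1 + 2*1 + 2*1 + 0*1 + 2*2 = 9 = chi_rho(e) = 9.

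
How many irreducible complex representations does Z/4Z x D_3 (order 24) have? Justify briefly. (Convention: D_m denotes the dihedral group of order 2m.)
12

The number of irreducible complex representations of a finite group equals its number of conjugacy classes. For a direct product, #classes(G x H) = #classes(G) * #classes(H). Z/4Z has 4 classes (abelian), D_3 has 3 classes, so 4 * 3 = 12, so Z/4Z x D_3 (order 24) has exactly 12 irreducible complex representations.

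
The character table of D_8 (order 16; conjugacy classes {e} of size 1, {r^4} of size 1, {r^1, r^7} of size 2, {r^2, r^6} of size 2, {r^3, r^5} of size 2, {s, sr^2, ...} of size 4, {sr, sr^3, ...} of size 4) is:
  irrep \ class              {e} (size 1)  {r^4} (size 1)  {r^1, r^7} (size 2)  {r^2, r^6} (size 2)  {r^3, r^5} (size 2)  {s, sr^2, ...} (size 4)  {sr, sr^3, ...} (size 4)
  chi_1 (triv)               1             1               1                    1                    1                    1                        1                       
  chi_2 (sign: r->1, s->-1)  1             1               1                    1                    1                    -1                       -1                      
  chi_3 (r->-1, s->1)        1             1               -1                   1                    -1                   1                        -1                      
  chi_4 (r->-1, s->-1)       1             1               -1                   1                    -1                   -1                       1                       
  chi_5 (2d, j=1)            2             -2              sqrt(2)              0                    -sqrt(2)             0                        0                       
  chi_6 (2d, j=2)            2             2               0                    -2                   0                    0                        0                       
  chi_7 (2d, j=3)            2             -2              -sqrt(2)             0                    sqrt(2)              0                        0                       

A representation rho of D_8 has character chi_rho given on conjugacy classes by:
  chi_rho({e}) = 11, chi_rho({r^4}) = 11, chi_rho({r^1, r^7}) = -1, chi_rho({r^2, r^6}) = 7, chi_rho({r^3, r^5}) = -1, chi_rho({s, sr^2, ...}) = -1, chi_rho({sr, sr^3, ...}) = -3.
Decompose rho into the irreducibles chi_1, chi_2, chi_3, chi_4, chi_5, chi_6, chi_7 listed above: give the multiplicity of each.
Multiplicities: chi_1: 1, chi_2: 3, chi_3: 3, chi_4: 2, chi_5: 0, chi_6: 1, chi_7: 0.

Justification: Use <chi_rho, chi> = (1/|G|) sum_C |C| * chi_rho(C) * conj(chi(C)) with |G| = 16 for each irreducible chi in the table:
  <chi_rho, chi_1> = (1/16)[1*(11)*conj(1) + 1*(11)*conj(1) + 2*(-1)*conj(1) + 2*(7)*conj(1) + 2*(-1)*conj(1) + 4*(-1)*conj(1) + 4*(-3)*conj(1)]
      = (1/16)[(11) + (11) + (-2) + (14) + (-2) + (-4) + (-12)] = 16/16 = 1
  <chi_rho, chi_2> = (1/16)[1*(11)*conj(1) + 1*(11)*conj(1) + 2*(-1)*conj(1) + 2*(7)*conj(1) + 2*(-1)*conj(1) + 4*(-1)*conj(-1) + 4*(-3)*conj(-1)]
      = (1/16)[(11) + (11) + (-2) + (14) + (-2) + (4) + (12)] = 48/16 = 3
  <chi_rho, chi_3> = (1/16)[1*(11)*conj(1) + 1*(11)*conj(1) + 2*(-1)*conj(-1) + 2*(7)*conj(1) + 2*(-1)*conj(-1) + 4*(-1)*conj(1) + 4*(-3)*conj(-1)]
      = (1/16)[(11) + (11) + (2) + (14) + (2) + (-4) + (12)] = 48/16 = 3
  <chi_rho, chi_4> = (1/16)[1*(11)*conj(1) + 1*(11)*conj(1) + 2*(-1)*conj(-1) + 2*(7)*conj(1) + 2*(-1)*conj(-1) + 4*(-1)*conj(-1) + 4*(-3)*conj(1)]
      = (1/16)[(11) + (11) + (2) + (14) + (2) + (4) + (-12)] = 32/16 = 2
  <chi_rho, chi_5> = (1/16)[1*(11)*conj(2) + 1*(11)*conj(-2) + 2*(-1)*conj(sqrt(2)) + 2*(7)*conj(0) + 2*(-1)*conj(-sqrt(2)) + 4*(-1)*conj(0) + 4*(-3)*conj(0)]
      = (1/16)[(22) + (-22) + (-2*sqrt(2)) + (0) + (2*sqrt(2)) + (0) + (0)] = 0/16 = 0
  <chi_rho, chi_6> = (1/16)[1*(11)*conj(2) + 1*(11)*conj(2) + 2*(-1)*conj(0) + 2*(7)*conj(-2) + 2*(-1)*conj(0) + 4*(-1)*conj(0) + 4*(-3)*conj(0)]
      = (1/16)[(22) + (22) + (0) + (-28) + (0) + (0) + (0)] = 16/16 = 1
  <chi_rho, chi_7> = (1/16)[1*(11)*conj(2) + 1*(11)*conj(-2) + 2*(-1)*conj(-sqrt(2)) + 2*(7)*conj(0) + 2*(-1)*conj(sqrt(2)) + 4*(-1)*conj(0) + 4*(-3)*conj(0)]
      = (1/16)[(22) + (-22) + (2*sqrt(2)) + (0) + (-2*sqrt(2)) + (0) + (0)] = 0/16 = 0
Dimension check: dim(rho) = sum (mult * dim) = 1*1 + 3*1 + 3*1 + 2*1 + 0*2 + 1*2 + 0*2 = 11 = chi_rho(e) = 11.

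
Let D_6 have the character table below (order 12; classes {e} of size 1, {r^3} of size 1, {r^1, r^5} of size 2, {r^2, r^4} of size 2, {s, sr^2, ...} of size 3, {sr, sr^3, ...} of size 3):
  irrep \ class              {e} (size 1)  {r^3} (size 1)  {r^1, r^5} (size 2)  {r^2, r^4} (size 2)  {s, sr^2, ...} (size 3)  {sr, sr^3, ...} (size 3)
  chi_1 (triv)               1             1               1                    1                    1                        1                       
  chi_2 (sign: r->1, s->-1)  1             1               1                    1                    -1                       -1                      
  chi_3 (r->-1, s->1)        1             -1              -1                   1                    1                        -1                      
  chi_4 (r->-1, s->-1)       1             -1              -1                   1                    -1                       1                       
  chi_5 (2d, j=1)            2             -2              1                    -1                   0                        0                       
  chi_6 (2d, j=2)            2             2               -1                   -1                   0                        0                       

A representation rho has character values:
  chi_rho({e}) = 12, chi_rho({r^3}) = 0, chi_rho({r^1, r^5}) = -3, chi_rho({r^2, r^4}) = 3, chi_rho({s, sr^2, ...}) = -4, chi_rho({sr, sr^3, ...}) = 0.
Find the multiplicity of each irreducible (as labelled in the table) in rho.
Multiplicities: chi_1: 0, chi_2: 2, chi_3: 1, chi_4: 3, chi_5: 1, chi_6: 2.

Working: Use <chi_rho, chi> = (1/|G|) sum_C |C| * chi_rho(C) * conj(chi(C)) with |G| = 12 for each irreducible chi in the table:
  <chi_rho, chi_1> = (1/12)[1*(12)*conj(1) + 1*(0)*conj(1) + 2*(-3)*conj(1) + 2*(3)*conj(1) + 3*(-4)*conj(1) + 3*(0)*conj(1)]
      = (1/12)[(12) + (0) + (-6) + (6) + (-12) + (0)] = 0/12 = 0
  <chi_rho, chi_2> = (1/12)[1*(12)*conj(1) + 1*(0)*conj(1) + 2*(-3)*conj(1) + 2*(3)*conj(1) + 3*(-4)*conj(-1) + 3*(0)*conj(-1)]
      = (1/12)[(12) + (0) + (-6) + (6) + (12) + (0)] = 24/12 = 2
  <chi_rho, chi_3> = (1/12)[1*(12)*conj(1) + 1*(0)*conj(-1) + 2*(-3)*conj(-1) + 2*(3)*conj(1) + 3*(-4)*conj(1) + 3*(0)*conj(-1)]
      = (1/12)[(12) + (0) + (6) + (6) + (-12) + (0)] = 12/12 = 1
  <chi_rho, chi_4> = (1/12)[1*(12)*conj(1) + 1*(0)*conj(-1) + 2*(-3)*conj(-1) + 2*(3)*conj(1) + 3*(-4)*conj(-1) + 3*(0)*conj(1)]
      = (1/12)[(12) + (0) + (6) + (6) + (12) + (0)] = 36/12 = 3
  <chi_rho, chi_5> = (1/12)[1*(12)*conj(2) + 1*(0)*conj(-2) + 2*(-3)*conj(1) + 2*(3)*conj(-1) + 3*(-4)*conj(0) + 3*(0)*conj(0)]
      = (1/12)[(24) + (0) + (-6) + (-6) + (0) + (0)] = 12/12 = 1
  <chi_rho, chi_6> = (1/12)[1*(12)*conj(2) + 1*(0)*conj(2) + 2*(-3)*conj(-1) + 2*(3)*conj(-1) + 3*(-4)*conj(0) + 3*(0)*conj(0)]
      = (1/12)[(24) + (0) + (6) + (-6) + (0) + (0)] = 24/12 = 2
Dimension check: dim(rho) = sum (mult * dim) = 0*1 + 2*1 + 1*1 + 3*1 + 1*2 + 2*2 = 12 = chi_rho(e) = 12.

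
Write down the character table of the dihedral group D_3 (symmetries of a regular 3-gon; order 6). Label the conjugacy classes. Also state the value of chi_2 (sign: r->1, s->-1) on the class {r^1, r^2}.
Conjugacy classes: {e} of size 1, {r^1, r^2} of size 2, {s, sr, ..., sr^2} of size 3.
Character table:
  irrep \ class              {e} (size 1)  {r^1, r^2} (size 2)  {s, sr, ..., sr^2} (size 3)
  chi_1 (triv)               1             1                    1                          
  chi_2 (sign: r->1, s->-1)  1             1                    -1                         
  chi_3 (2d, j=1)            2             -1                   0                          

Spot check: chi_2 (sign: r->1, s->-1) on {r^1, r^2} = 1.

Working: D_3 has order 2*3 = 6 with 3 conjugacy classes, hence 3 irreducibles. Sum of squared dims 1 + 1 + 4 = 6 = |G|. Linear characters come from the abelianisation; the 2-dimensional irreps have character r^k -> 2*cos(2*pi*j*k/3), reflections -> 0.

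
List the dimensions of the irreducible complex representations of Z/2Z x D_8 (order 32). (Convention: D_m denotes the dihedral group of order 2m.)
Dimensions: 1, 1, 1, 1, 1, 1, 1, 1, 2, 2, 2, 2, 2, 2

Details: There are 14 irreducibles (= number of conjugacy classes). Their dimensions d_i satisfy sum d_i^2 = |G| = 32: 1 + 1 + 1 + 1 + 1 + 1 + 1 + 1 + 4 + 4 + 4 + 4 + 4 + 4 = 32. (For the product with Z/2Z: each of the 2 1-dim characters of Z/2Z tensors with each irrep of D_8, giving 2 copies of each D_8-dimension.)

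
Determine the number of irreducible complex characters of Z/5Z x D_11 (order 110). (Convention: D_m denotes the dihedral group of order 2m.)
35

Derivation: The number of irreducible complex representations of a finite group equals its number of conjugacy classes. For a direct product, #classes(G x H) = #classes(G) * #classes(H). Z/5Z has 5 classes (abelian), D_11 has 7 classes, so 5 * 7 = 35, so Z/5Z x D_11 (order 110) has exactly 35 irreducible complex representations.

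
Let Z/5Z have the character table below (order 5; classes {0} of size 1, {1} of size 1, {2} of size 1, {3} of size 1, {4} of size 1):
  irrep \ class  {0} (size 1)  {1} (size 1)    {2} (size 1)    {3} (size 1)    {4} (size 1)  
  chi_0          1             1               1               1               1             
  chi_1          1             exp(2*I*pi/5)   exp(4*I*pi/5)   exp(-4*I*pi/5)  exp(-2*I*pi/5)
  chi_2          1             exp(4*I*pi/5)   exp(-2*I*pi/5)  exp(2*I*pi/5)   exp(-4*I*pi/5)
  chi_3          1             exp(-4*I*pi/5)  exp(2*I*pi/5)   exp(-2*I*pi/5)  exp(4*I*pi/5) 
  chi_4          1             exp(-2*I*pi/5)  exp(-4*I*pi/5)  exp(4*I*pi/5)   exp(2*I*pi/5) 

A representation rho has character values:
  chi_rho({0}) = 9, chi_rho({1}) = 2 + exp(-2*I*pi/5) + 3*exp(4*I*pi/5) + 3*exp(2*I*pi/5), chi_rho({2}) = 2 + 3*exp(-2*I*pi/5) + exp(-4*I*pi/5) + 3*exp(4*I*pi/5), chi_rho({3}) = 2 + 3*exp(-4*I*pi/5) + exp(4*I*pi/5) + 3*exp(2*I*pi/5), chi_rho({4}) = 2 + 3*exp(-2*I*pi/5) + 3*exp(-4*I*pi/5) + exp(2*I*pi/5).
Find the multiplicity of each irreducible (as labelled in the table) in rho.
Multiplicities: chi_0: 2, chi_1: 3, chi_2: 3, chi_3: 0, chi_4: 1.

Solution. Use <chi_rho, chi> = (1/|G|) sum_C |C| * chi_rho(C) * conj(chi(C)) with |G| = 5 for each irreducible chi in the table:
  <chi_rho, chi_0> = (1/5)[1*(9)*conj(1) + 1*(2 + exp(-2*I*pi/5) + 3*exp(4*I*pi/5) + 3*exp(2*I*pi/5))*conj(1) + 1*(2 + 3*exp(-2*I*pi/5) + exp(-4*I*pi/5) + 3*exp(4*I*pi/5))*conj(1) + 1*(2 + 3*exp(-4*I*pi/5) + exp(4*I*pi/5) + 3*exp(2*I*pi/5))*conj(1) + 1*(2 + 3*exp(-2*I*pi/5) + 3*exp(-4*I*pi/5) + exp(2*I*pi/5))*conj(1)]
      = (1/5)[(9) + (2 + exp(-2*I*pi/5) + 3*exp(4*I*pi/5) + 3*exp(2*I*pi/5)) + (2 + 3*exp(-2*I*pi/5) + exp(-4*I*pi/5) + 3*exp(4*I*pi/5)) + (2 + 3*exp(-4*I*pi/5) + exp(4*I*pi/5) + 3*exp(2*I*pi/5)) + (2 + 3*exp(-2*I*pi/5) + 3*exp(-4*I*pi/5) + exp(2*I*pi/5))] = 10/5 = 2
  <chi_rho, chi_1> = (1/5)[1*(9)*conj(1) + 1*(2 + exp(-2*I*pi/5) + 3*exp(4*I*pi/5) + 3*exp(2*I*pi/5))*conj(exp(2*I*pi/5)) + 1*(2 + 3*exp(-2*I*pi/5) + exp(-4*I*pi/5) + 3*exp(4*I*pi/5))*conj(exp(4*I*pi/5)) + 1*(2 + 3*exp(-4*I*pi/5) + exp(4*I*pi/5) + 3*exp(2*I*pi/5))*conj(exp(-4*I*pi/5)) + 1*(2 + 3*exp(-2*I*pi/5) + 3*exp(-4*I*pi/5) + exp(2*I*pi/5))*conj(exp(-2*I*pi/5))]
      = (1/5)[(9) + (3 + 2*exp(-2*I*pi/5) + exp(-4*I*pi/5) + 3*exp(2*I*pi/5)) + (3 + 2*exp(-4*I*pi/5) + exp(2*I*pi/5) + 3*exp(4*I*pi/5)) + (3 + 3*exp(-4*I*pi/5) + exp(-2*I*pi/5) + 2*exp(4*I*pi/5)) + (3 + 3*exp(-2*I*pi/5) + exp(4*I*pi/5) + 2*exp(2*I*pi/5))] = 15/5 = 3
  <chi_rho, chi_2> = (1/5)[1*(9)*conj(1) + 1*(2 + exp(-2*I*pi/5) + 3*exp(4*I*pi/5) + 3*exp(2*I*pi/5))*conj(exp(4*I*pi/5)) + 1*(2 + 3*exp(-2*I*pi/5) + exp(-4*I*pi/5) + 3*exp(4*I*pi/5))*conj(exp(-2*I*pi/5)) + 1*(2 + 3*exp(-4*I*pi/5) + exp(4*I*pi/5) + 3*exp(2*I*pi/5))*conj(exp(2*I*pi/5)) + 1*(2 + 3*exp(-2*I*pi/5) + 3*exp(-4*I*pi/5) + exp(2*I*pi/5))*conj(exp(-4*I*pi/5))]
      = (1/5)[(9) + (3 + 3*exp(-2*I*pi/5) + 2*exp(-4*I*pi/5) + exp(4*I*pi/5)) + (3 + 3*exp(-4*I*pi/5) + exp(-2*I*pi/5) + 2*exp(2*I*pi/5)) + (3 + 2*exp(-2*I*pi/5) + exp(2*I*pi/5) + 3*exp(4*I*pi/5)) + (3 + exp(-4*I*pi/5) + 2*exp(4*I*pi/5) + 3*exp(2*I*pi/5))] = 15/5 = 3
  <chi_rho, chi_3> = (1/5)[1*(9)*conj(1) + 1*(2 + exp(-2*I*pi/5) + 3*exp(4*I*pi/5) + 3*exp(2*I*pi/5))*conj(exp(-4*I*pi/5)) + 1*(2 + 3*exp(-2*I*pi/5) + exp(-4*I*pi/5) + 3*exp(4*I*pi/5))*conj(exp(2*I*pi/5)) + 1*(2 + 3*exp(-4*I*pi/5) + exp(4*I*pi/5) + 3*exp(2*I*pi/5))*conj(exp(-2*I*pi/5)) + 1*(2 + 3*exp(-2*I*pi/5) + 3*exp(-4*I*pi/5) + exp(2*I*pi/5))*conj(exp(4*I*pi/5))]
      = (1/5)[(9) + (3*exp(-2*I*pi/5) + 3*exp(-4*I*pi/5) + exp(2*I*pi/5) + 2*exp(4*I*pi/5)) + (2*exp(-2*I*pi/5) + 3*exp(-4*I*pi/5) + exp(4*I*pi/5) + 3*exp(2*I*pi/5)) + (3*exp(-2*I*pi/5) + exp(-4*I*pi/5) + 3*exp(4*I*pi/5) + 2*exp(2*I*pi/5)) + (2*exp(-4*I*pi/5) + exp(-2*I*pi/5) + 3*exp(4*I*pi/5) + 3*exp(2*I*pi/5))] = 0/5 = 0
  <chi_rho, chi_4> = (1/5)[1*(9)*conj(1) + 1*(2 + exp(-2*I*pi/5) + 3*exp(4*I*pi/5) + 3*exp(2*I*pi/5))*conj(exp(-2*I*pi/5)) + 1*(2 + 3*exp(-2*I*pi/5) + exp(-4*I*pi/5) + 3*exp(4*I*pi/5))*conj(exp(-4*I*pi/5)) + 1*(2 + 3*exp(-4*I*pi/5) + exp(4*I*pi/5) + 3*exp(2*I*pi/5))*conj(exp(4*I*pi/5)) + 1*(2 + 3*exp(-2*I*pi/5) + 3*exp(-4*I*pi/5) + exp(2*I*pi/5))*conj(exp(2*I*pi/5))]
      = (1/5)[(9) + (1 + 3*exp(-4*I*pi/5) + 3*exp(4*I*pi/5) + 2*exp(2*I*pi/5)) + (1 + 3*exp(-2*I*pi/5) + 2*exp(4*I*pi/5) + 3*exp(2*I*pi/5)) + (1 + 3*exp(-2*I*pi/5) + 2*exp(-4*I*pi/5) + 3*exp(2*I*pi/5)) + (1 + 2*exp(-2*I*pi/5) + 3*exp(-4*I*pi/5) + 3*exp(4*I*pi/5))] = 5/5 = 1
(Exp terms are combined using exp(i*s)*conj(exp(i*t)) = exp(i*(s-t)), and sums of them are collapsed using the identity that for every m > 1 the m distinct m-th roots of unity sum to 0, e.g. 1 + exp(2*I*pi/3) + exp(-2*I*pi/3) = 0.)
Dimension check: dim(rho) = sum (mult * dim) = 2*1 + 3*1 + 3*1 + 0*1 + 1*1 = 9 = chi_rho(e) = 9.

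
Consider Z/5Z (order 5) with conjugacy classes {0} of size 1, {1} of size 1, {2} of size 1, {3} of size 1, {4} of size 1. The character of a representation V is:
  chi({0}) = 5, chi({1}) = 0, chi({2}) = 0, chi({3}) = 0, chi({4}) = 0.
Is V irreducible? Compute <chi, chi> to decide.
Not irreducible (reducible): <chi, chi> = 5 > 1.

Proof sketch: <chi, chi> = (1/|G|) sum_C |C| * |chi(C)|^2 = (1/5)[1*|5|^2 + 1*|0|^2 + 1*|0|^2 + 1*|0|^2 + 1*|0|^2]
  = (1/5)[(25) + (0) + (0) + (0) + (0)] = 25/5 = 5.
(Exp terms are combined using exp(i*s)*conj(exp(i*t)) = exp(i*(s-t)), and sums of them are collapsed using the identity that for every m > 1 the m distinct m-th roots of unity sum to 0, e.g. 1 + exp(2*I*pi/3) + exp(-2*I*pi/3) = 0.)
A character is irreducible iff <chi, chi> = 1, so this representation is reducible.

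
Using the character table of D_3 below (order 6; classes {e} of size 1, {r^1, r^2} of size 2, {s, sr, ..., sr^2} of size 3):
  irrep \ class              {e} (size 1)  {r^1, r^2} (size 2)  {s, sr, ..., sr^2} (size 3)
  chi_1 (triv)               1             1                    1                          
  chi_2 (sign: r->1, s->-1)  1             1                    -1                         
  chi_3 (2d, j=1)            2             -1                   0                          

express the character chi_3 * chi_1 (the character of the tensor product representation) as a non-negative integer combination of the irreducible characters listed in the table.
chi_3 tensor chi_1 = chi_3 (all other irreducibles have multiplicity 0).

Solution. The character of a tensor product is the pointwise product (chi_3 * chi_1)(C) = chi_3(C) * chi_1(C):
  {e}: (2)*(1), {r^1, r^2}: (-1)*(1), {s, sr, ..., sr^2}: (0)*(1)
so (chi_3 * chi_1) takes values
  {e} -> 2, {r^1, r^2} -> -1, {s, sr, ..., sr^2} -> 0.
Now take the inner product of this character with each irreducible chi from the table, <chi_3*chi_1, chi> = (1/6) sum_C |C| (chi_3*chi_1)(C) conj(chi(C)):
  <chi_3*chi_1, chi_1> = (1/6)[1*(2)*conj(1) + 2*(-1)*conj(1) + 3*(0)*conj(1)]
      = (1/6)[(2) + (-2) + (0)] = 0/6 = 0
  <chi_3*chi_1, chi_2> = (1/6)[1*(2)*conj(1) + 2*(-1)*conj(1) + 3*(0)*conj(-1)]
      = (1/6)[(2) + (-2) + (0)] = 0/6 = 0
  <chi_3*chi_1, chi_3> = (1/6)[1*(2)*conj(2) + 2*(-1)*conj(-1) + 3*(0)*conj(0)]
      = (1/6)[(4) + (2) + (0)] = 6/6 = 1
Hence the multiplicities are chi_3: 1. Dimension check: dim(chi_3)*dim(chi_1) = 2*1 = 2 and sum (mult * dim) = 1*2 = 2.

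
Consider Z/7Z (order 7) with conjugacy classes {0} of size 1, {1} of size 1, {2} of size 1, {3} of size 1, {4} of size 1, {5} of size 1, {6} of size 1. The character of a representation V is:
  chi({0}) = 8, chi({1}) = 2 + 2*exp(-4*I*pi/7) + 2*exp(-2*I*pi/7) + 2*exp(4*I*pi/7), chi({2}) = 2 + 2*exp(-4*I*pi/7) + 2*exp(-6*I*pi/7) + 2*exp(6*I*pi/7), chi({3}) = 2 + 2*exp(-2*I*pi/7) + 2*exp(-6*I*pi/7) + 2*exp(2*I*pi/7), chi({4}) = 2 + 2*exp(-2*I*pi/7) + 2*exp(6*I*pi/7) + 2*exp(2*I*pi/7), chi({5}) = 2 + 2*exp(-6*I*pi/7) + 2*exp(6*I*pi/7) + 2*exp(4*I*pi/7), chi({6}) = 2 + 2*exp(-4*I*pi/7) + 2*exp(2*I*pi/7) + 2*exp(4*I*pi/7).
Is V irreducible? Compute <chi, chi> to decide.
Not irreducible (reducible): <chi, chi> = 16 > 1.

Working: <chi, chi> = (1/|G|) sum_C |C| * |chi(C)|^2 = (1/7)[1*|8|^2 + 1*|2 + 2*exp(-4*I*pi/7) + 2*exp(-2*I*pi/7) + 2*exp(4*I*pi/7)|^2 + 1*|2 + 2*exp(-4*I*pi/7) + 2*exp(-6*I*pi/7) + 2*exp(6*I*pi/7)|^2 + 1*|2 + 2*exp(-2*I*pi/7) + 2*exp(-6*I*pi/7) + 2*exp(2*I*pi/7)|^2 + 1*|2 + 2*exp(-2*I*pi/7) + 2*exp(6*I*pi/7) + 2*exp(2*I*pi/7)|^2 + 1*|2 + 2*exp(-6*I*pi/7) + 2*exp(6*I*pi/7) + 2*exp(4*I*pi/7)|^2 + 1*|2 + 2*exp(-4*I*pi/7) + 2*exp(2*I*pi/7) + 2*exp(4*I*pi/7)|^2]
  = (1/7)[(64) + (8) + (8) + (8) + (8) + (8) + (8)] = 112/7 = 16.
(Exp terms are combined using exp(i*s)*conj(exp(i*t)) = exp(i*(s-t)), and sums of them are collapsed using the identity that for every m > 1 the m distinct m-th roots of unity sum to 0, e.g. 1 + exp(2*I*pi/3) + exp(-2*I*pi/3) = 0.)
A character is irreducible iff <chi, chi> = 1, so this representation is reducible.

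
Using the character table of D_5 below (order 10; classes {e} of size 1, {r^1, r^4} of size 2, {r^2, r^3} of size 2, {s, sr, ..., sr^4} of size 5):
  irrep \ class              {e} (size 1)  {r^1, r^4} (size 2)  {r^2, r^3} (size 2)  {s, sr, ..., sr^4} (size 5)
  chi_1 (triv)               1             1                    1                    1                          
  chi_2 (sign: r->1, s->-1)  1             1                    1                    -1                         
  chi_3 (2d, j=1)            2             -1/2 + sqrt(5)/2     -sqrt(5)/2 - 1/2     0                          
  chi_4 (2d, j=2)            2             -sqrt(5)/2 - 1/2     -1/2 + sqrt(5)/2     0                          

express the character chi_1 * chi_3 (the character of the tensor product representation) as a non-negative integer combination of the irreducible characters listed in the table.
chi_1 tensor chi_3 = chi_3 (all other irreducibles have multiplicity 0).

The character of a tensor product is the pointwise product (chi_1 * chi_3)(C) = chi_1(C) * chi_3(C):
  {e}: (1)*(2), {r^1, r^4}: (1)*(-1/2 + sqrt(5)/2), {r^2, r^3}: (1)*(-sqrt(5)/2 - 1/2), {s, sr, ..., sr^4}: (1)*(0)
so (chi_1 * chi_3) takes values
  {e} -> 2, {r^1, r^4} -> -1/2 + sqrt(5)/2, {r^2, r^3} -> -sqrt(5)/2 - 1/2, {s, sr, ..., sr^4} -> 0.
Now take the inner product of this character with each irreducible chi from the table, <chi_1*chi_3, chi> = (1/10) sum_C |C| (chi_1*chi_3)(C) conj(chi(C)):
  <chi_1*chi_3, chi_1> = (1/10)[1*(2)*conj(1) + 2*(-1/2 + sqrt(5)/2)*conj(1) + 2*(-sqrt(5)/2 - 1/2)*conj(1) + 5*(0)*conj(1)]
      = (1/10)[(2) + (-1 + sqrt(5)) + (-sqrt(5) - 1) + (0)] = 0/10 = 0
  <chi_1*chi_3, chi_2> = (1/10)[1*(2)*conj(1) + 2*(-1/2 + sqrt(5)/2)*conj(1) + 2*(-sqrt(5)/2 - 1/2)*conj(1) + 5*(0)*conj(-1)]
      = (1/10)[(2) + (-1 + sqrt(5)) + (-sqrt(5) - 1) + (0)] = 0/10 = 0
  <chi_1*chi_3, chi_3> = (1/10)[1*(2)*conj(2) + 2*(-1/2 + sqrt(5)/2)*conj(-1/2 + sqrt(5)/2) + 2*(-sqrt(5)/2 - 1/2)*conj(-sqrt(5)/2 - 1/2) + 5*(0)*conj(0)]
      = (1/10)[(4) + (3 - sqrt(5)) + (sqrt(5) + 3) + (0)] = 10/10 = 1
  <chi_1*chi_3, chi_4> = (1/10)[1*(2)*conj(2) + 2*(-1/2 + sqrt(5)/2)*conj(-sqrt(5)/2 - 1/2) + 2*(-sqrt(5)/2 - 1/2)*conj(-1/2 + sqrt(5)/2) + 5*(0)*conj(0)]
      = (1/10)[(4) + (-2) + (-2) + (0)] = 0/10 = 0
Hence the multiplicities are chi_3: 1. Dimension check: dim(chi_1)*dim(chi_3) = 1*2 = 2 and sum (mult * dim) = 1*2 = 2.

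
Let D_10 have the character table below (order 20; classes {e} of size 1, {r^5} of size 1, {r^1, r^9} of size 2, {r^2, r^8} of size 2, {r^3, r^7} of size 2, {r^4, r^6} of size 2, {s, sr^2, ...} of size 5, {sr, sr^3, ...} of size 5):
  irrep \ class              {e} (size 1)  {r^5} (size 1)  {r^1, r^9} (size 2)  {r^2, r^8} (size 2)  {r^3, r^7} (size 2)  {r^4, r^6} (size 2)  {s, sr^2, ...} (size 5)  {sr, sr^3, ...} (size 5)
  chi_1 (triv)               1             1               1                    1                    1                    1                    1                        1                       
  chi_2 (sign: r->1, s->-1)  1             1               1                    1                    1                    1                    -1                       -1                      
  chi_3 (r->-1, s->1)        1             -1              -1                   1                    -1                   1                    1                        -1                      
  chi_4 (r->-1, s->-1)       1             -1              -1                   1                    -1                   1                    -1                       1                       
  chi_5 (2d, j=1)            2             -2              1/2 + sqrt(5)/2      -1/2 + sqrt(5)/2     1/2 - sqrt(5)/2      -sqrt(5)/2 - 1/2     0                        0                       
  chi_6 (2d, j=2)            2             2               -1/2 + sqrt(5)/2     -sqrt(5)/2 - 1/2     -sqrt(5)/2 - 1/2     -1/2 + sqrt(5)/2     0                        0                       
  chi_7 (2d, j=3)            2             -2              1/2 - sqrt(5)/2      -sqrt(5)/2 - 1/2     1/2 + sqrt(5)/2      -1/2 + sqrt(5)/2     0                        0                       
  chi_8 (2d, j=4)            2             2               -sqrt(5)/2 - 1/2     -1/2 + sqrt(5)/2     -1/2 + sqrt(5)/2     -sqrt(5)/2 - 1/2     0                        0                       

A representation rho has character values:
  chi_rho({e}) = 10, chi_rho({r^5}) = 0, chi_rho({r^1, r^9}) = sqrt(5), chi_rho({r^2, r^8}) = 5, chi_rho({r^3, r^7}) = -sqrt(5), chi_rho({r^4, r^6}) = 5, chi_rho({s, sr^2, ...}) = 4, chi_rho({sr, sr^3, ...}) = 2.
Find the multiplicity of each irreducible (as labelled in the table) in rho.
Multiplicities: chi_1: 3, chi_2: 0, chi_3: 2, chi_4: 1, chi_5: 1, chi_6: 1, chi_7: 0, chi_8: 0.

Use <chi_rho, chi> = (1/|G|) sum_C |C| * chi_rho(C) * conj(chi(C)) with |G| = 20 for each irreducible chi in the table:
  <chi_rho, chi_1> = (1/20)[1*(10)*conj(1) + 1*(0)*conj(1) + 2*(sqrt(5))*conj(1) + 2*(5)*conj(1) + 2*(-sqrt(5))*conj(1) + 2*(5)*conj(1) + 5*(4)*conj(1) + 5*(2)*conj(1)]
      = (1/20)[(10) + (0) + (2*sqrt(5)) + (10) + (-2*sqrt(5)) + (10) + (20) + (10)] = 60/20 = 3
  <chi_rho, chi_2> = (1/20)[1*(10)*conj(1) + 1*(0)*conj(1) + 2*(sqrt(5))*conj(1) + 2*(5)*conj(1) + 2*(-sqrt(5))*conj(1) + 2*(5)*conj(1) + 5*(4)*conj(-1) + 5*(2)*conj(-1)]
      = (1/20)[(10) + (0) + (2*sqrt(5)) + (10) + (-2*sqrt(5)) + (10) + (-20) + (-10)] = 0/20 = 0
  <chi_rho, chi_3> = (1/20)[1*(10)*conj(1) + 1*(0)*conj(-1) + 2*(sqrt(5))*conj(-1) + 2*(5)*conj(1) + 2*(-sqrt(5))*conj(-1) + 2*(5)*conj(1) + 5*(4)*conj(1) + 5*(2)*conj(-1)]
      = (1/20)[(10) + (0) + (-2*sqrt(5)) + (10) + (2*sqrt(5)) + (10) + (20) + (-10)] = 40/20 = 2
  <chi_rho, chi_4> = (1/20)[1*(10)*conj(1) + 1*(0)*conj(-1) + 2*(sqrt(5))*conj(-1) + 2*(5)*conj(1) + 2*(-sqrt(5))*conj(-1) + 2*(5)*conj(1) + 5*(4)*conj(-1) + 5*(2)*conj(1)]
      = (1/20)[(10) + (0) + (-2*sqrt(5)) + (10) + (2*sqrt(5)) + (10) + (-20) + (10)] = 20/20 = 1
  <chi_rho, chi_5> = (1/20)[1*(10)*conj(2) + 1*(0)*conj(-2) + 2*(sqrt(5))*conj(1/2 + sqrt(5)/2) + 2*(5)*conj(-1/2 + sqrt(5)/2) + 2*(-sqrt(5))*conj(1/2 - sqrt(5)/2) + 2*(5)*conj(-sqrt(5)/2 - 1/2) + 5*(4)*conj(0) + 5*(2)*conj(0)]
      = (1/20)[(20) + (0) + (sqrt(5) + 5) + (-5 + 5*sqrt(5)) + (5 - sqrt(5)) + (-5*sqrt(5) - 5) + (0) + (0)] = 20/20 = 1
  <chi_rho, chi_6> = (1/20)[1*(10)*conj(2) + 1*(0)*conj(2) + 2*(sqrt(5))*conj(-1/2 + sqrt(5)/2) + 2*(5)*conj(-sqrt(5)/2 - 1/2) + 2*(-sqrt(5))*conj(-sqrt(5)/2 - 1/2) + 2*(5)*conj(-1/2 + sqrt(5)/2) + 5*(4)*conj(0) + 5*(2)*conj(0)]
      = (1/20)[(20) + (0) + (5 - sqrt(5)) + (-5*sqrt(5) - 5) + (sqrt(5) + 5) + (-5 + 5*sqrt(5)) + (0) + (0)] = 20/20 = 1
  <chi_rho, chi_7> = (1/20)[1*(10)*conj(2) + 1*(0)*conj(-2) + 2*(sqrt(5))*conj(1/2 - sqrt(5)/2) + 2*(5)*conj(-sqrt(5)/2 - 1/2) + 2*(-sqrt(5))*conj(1/2 + sqrt(5)/2) + 2*(5)*conj(-1/2 + sqrt(5)/2) + 5*(4)*conj(0) + 5*(2)*conj(0)]
      = (1/20)[(20) + (0) + (-5 + sqrt(5)) + (-5*sqrt(5) - 5) + (-5 - sqrt(5)) + (-5 + 5*sqrt(5)) + (0) + (0)] = 0/20 = 0
  <chi_rho, chi_8> = (1/20)[1*(10)*conj(2) + 1*(0)*conj(2) + 2*(sqrt(5))*conj(-sqrt(5)/2 - 1/2) + 2*(5)*conj(-1/2 + sqrt(5)/2) + 2*(-sqrt(5))*conj(-1/2 + sqrt(5)/2) + 2*(5)*conj(-sqrt(5)/2 - 1/2) + 5*(4)*conj(0) + 5*(2)*conj(0)]
      = (1/20)[(20) + (0) + (-5 - sqrt(5)) + (-5 + 5*sqrt(5)) + (-5 + sqrt(5)) + (-5*sqrt(5) - 5) + (0) + (0)] = 0/20 = 0
Dimension check: dim(rho) = sum (mult * dim) = 3*1 + 0*1 + 2*1 + 1*1 + 1*2 + 1*2 + 0*2 + 0*2 = 10 = chi_rho(e) = 10.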